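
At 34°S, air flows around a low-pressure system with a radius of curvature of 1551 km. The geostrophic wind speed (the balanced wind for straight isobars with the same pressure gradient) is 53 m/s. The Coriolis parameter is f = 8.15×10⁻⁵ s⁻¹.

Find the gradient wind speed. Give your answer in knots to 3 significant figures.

Around a low, centrifugal force acts outward with Coriolis, so pressure-gradient force balances both:
(1/ρ)|∂P/∂n| = fV + V²/R  →  V² + fR·V − fR·V_g = 0
With fR = 8.15×10⁻⁵ × 1551×10³ m = 126 m/s:
V = [−fR + √((fR)² + 4 fR V_g)]/2 = [−126 + √(126² + 4×126×53)]/2 = 40.2 m/s
Subgeostrophic (V < V_g = 53 m/s), as expected around a low.
Converting: 40.2 m/s × 1.944 = 78.2 knots

78.2 knots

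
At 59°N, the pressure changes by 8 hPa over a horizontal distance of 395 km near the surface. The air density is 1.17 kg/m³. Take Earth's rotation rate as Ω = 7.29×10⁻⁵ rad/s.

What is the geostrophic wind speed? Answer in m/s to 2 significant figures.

Coriolis parameter at 59°N:
f = 2Ω sin φ = 2 × 7.29×10⁻⁵ × sin 59° = 1.25×10⁻⁴ s⁻¹
Pressure gradient: |∂P/∂n| = 800 Pa / 395000 m = 2.03×10⁻³ Pa/m
Geostrophic balance (pressure-gradient force = Coriolis force):
V_g = (1/(fρ)) |∂P/∂n| = 2.03×10⁻³ / (1.25×10⁻⁴ × 1.17) = 13.9 m/s

14 m/s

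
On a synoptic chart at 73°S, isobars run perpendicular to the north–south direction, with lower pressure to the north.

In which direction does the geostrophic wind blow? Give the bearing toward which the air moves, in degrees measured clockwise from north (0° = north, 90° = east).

270°

The pressure-gradient force points toward the north (bearing 000°).
Geostrophic balance: in the Southern Hemisphere the Coriolis force deflects motion to the left, so the geostrophic wind blows 90° to the left of the pressure-gradient force (low pressure on the right).
Rotating 000° by 90° counterclockwise gives 270° — the wind blows toward the west.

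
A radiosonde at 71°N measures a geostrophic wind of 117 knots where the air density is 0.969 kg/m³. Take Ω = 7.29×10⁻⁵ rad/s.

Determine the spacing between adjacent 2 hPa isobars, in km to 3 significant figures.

24.9 km

Coriolis parameter at 71°N:
f = 2Ω sin φ = 2 × 7.29×10⁻⁵ × sin 71° = 1.38×10⁻⁴ s⁻¹
Wind speed in SI: 117 knots = 60.2 m/s
Geostrophic balance rearranged: |∂P/∂n| = f ρ V_g
|∂P/∂n| = 1.38×10⁻⁴ × 0.969 × 60.2 = 8.04×10⁻³ Pa/m
Isobar spacing: Δn = ΔP/|∂P/∂n| = 200 Pa / 8.04×10⁻³ Pa/m = 24875 m ≈ 24.9 km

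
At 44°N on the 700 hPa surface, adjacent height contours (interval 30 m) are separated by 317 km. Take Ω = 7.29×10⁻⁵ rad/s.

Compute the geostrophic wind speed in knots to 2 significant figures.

18 knots

Coriolis parameter at 44°N:
f = 2Ω sin φ = 2 × 7.29×10⁻⁵ × sin 44° = 1.01×10⁻⁴ s⁻¹
Height gradient: |∂Z/∂n| = 30 m / 317000 m = 9.46×10⁻⁵
On a pressure surface, geostrophic balance gives V_g = (g/f)|∂Z/∂n|:
V_g = 9.81 × 9.46×10⁻⁵ / 1.01×10⁻⁴ = 9.17 m/s
Converting: 9.17 m/s × 1.944 = 18 knots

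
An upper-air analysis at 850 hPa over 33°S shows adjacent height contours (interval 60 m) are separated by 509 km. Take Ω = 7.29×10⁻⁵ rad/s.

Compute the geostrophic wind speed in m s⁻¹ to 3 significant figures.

14.6 m s⁻¹

Coriolis parameter at 33°S:
f = 2Ω sin φ = 2 × 7.29×10⁻⁵ × sin 33° = 7.94×10⁻⁵ s⁻¹
Height gradient: |∂Z/∂n| = 60 m / 509000 m = 1.18×10⁻⁴
On a pressure surface, geostrophic balance gives V_g = (g/f)|∂Z/∂n|:
V_g = 9.81 × 1.18×10⁻⁴ / 7.94×10⁻⁵ = 14.6 m/s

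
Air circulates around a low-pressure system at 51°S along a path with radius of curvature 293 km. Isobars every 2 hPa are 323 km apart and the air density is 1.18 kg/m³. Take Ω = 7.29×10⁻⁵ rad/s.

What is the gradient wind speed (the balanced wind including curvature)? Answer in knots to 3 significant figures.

Coriolis parameter at 51°S:
f = 2Ω sin φ = 2 × 7.29×10⁻⁵ × sin 51° = 1.13×10⁻⁴ s⁻¹
Pressure gradient: |∂P/∂n| = 200 Pa / 323000 m = 6.19×10⁻⁴ Pa/m
Geostrophic speed: V_g = |∂P/∂n|/(fρ) = 6.19×10⁻⁴/(1.13×10⁻⁴ × 1.18) = 4.63 m/s
Around a low, centrifugal force acts outward with Coriolis, so pressure-gradient force balances both:
(1/ρ)|∂P/∂n| = fV + V²/R  →  V² + fR·V − fR·V_g = 0
With fR = 1.13×10⁻⁴ × 293×10³ m = 33.2 m/s:
V = [−fR + √((fR)² + 4 fR V_g)]/2 = [−33.2 + √(33.2² + 4×33.2×4.63)]/2 = 4.12 m/s
Subgeostrophic (V < V_g = 4.63 m/s), as expected around a low.
Converting: 4.12 m/s × 1.944 = 8.01 knots

8.01 knots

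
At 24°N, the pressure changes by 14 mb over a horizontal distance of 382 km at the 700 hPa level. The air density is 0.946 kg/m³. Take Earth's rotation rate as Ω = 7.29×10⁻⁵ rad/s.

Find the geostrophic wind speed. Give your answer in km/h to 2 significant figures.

Coriolis parameter at 24°N:
f = 2Ω sin φ = 2 × 7.29×10⁻⁵ × sin 24° = 5.93×10⁻⁵ s⁻¹
Pressure gradient: |∂P/∂n| = 1400 Pa / 382000 m = 3.66×10⁻³ Pa/m
Geostrophic balance (pressure-gradient force = Coriolis force):
V_g = (1/(fρ)) |∂P/∂n| = 3.66×10⁻³ / (5.93×10⁻⁵ × 0.946) = 65.3 m/s
Converting: 65.3 m/s × 3.6 = 240 km/h

240 km/h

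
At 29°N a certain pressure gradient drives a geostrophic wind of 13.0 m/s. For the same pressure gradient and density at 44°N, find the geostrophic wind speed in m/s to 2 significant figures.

With the same pressure gradient and density, V_g ∝ 1/f ∝ 1/sin φ.
V₂ = V₁ · sin φ₁ / sin φ₂ = 13.0 × sin 29° / sin 44°
V₂ = 13.0 × 0.4848/0.6947 = 9.1 m/s

9.1 m/s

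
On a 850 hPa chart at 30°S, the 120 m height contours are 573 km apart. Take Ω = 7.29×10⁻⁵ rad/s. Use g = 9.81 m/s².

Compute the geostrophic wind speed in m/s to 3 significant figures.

28.2 m/s

Coriolis parameter at 30°S:
f = 2Ω sin φ = 2 × 7.29×10⁻⁵ × sin 30° = 7.29×10⁻⁵ s⁻¹
Height gradient: |∂Z/∂n| = 120 m / 573000 m = 2.09×10⁻⁴
On a pressure surface, geostrophic balance gives V_g = (g/f)|∂Z/∂n|:
V_g = 9.81 × 2.09×10⁻⁴ / 7.29×10⁻⁵ = 28.2 m/s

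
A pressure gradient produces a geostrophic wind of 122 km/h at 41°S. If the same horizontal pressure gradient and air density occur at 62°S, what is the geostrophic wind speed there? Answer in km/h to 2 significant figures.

91 km/h

With the same pressure gradient and density, V_g ∝ 1/f ∝ 1/sin φ.
V₂ = V₁ · sin φ₁ / sin φ₂ = 122 × sin 41° / sin 62°
V₂ = 122 × 0.6561/0.8829 = 91 km/h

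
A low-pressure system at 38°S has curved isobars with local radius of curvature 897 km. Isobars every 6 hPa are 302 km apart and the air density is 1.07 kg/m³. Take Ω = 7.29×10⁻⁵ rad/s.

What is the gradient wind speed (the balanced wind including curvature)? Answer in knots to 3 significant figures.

33.2 knots

Coriolis parameter at 38°S:
f = 2Ω sin φ = 2 × 7.29×10⁻⁵ × sin 38° = 8.98×10⁻⁵ s⁻¹
Pressure gradient: |∂P/∂n| = 600 Pa / 302000 m = 1.99×10⁻³ Pa/m
Geostrophic speed: V_g = |∂P/∂n|/(fρ) = 1.99×10⁻³/(8.98×10⁻⁵ × 1.07) = 20.7 m/s
Around a low, centrifugal force acts outward with Coriolis, so pressure-gradient force balances both:
(1/ρ)|∂P/∂n| = fV + V²/R  →  V² + fR·V − fR·V_g = 0
With fR = 8.98×10⁻⁵ × 897×10³ m = 80.5 m/s:
V = [−fR + √((fR)² + 4 fR V_g)]/2 = [−80.5 + √(80.5² + 4×80.5×20.7)]/2 = 17.1 m/s
Subgeostrophic (V < V_g = 20.7 m/s), as expected around a low.
Converting: 17.1 m/s × 1.944 = 33.2 knots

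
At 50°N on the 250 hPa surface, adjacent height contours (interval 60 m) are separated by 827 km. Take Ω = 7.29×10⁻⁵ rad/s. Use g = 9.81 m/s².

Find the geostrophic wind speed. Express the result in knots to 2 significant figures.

Coriolis parameter at 50°N:
f = 2Ω sin φ = 2 × 7.29×10⁻⁵ × sin 50° = 1.12×10⁻⁴ s⁻¹
Height gradient: |∂Z/∂n| = 60 m / 827000 m = 7.26×10⁻⁵
On a pressure surface, geostrophic balance gives V_g = (g/f)|∂Z/∂n|:
V_g = 9.81 × 7.26×10⁻⁵ / 1.12×10⁻⁴ = 6.37 m/s
Converting: 6.37 m/s × 1.944 = 12 knots

12 knots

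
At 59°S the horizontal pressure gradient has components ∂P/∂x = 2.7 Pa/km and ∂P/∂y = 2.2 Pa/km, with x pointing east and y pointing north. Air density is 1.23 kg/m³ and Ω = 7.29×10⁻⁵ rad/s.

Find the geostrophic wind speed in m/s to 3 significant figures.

Coriolis parameter at 59°S:
f = 2Ω sin φ = 2 × 7.29×10⁻⁵ × sin 59° = 1.25×10⁻⁴ s⁻¹
In the Southern Hemisphere f is negative: f = −1.25×10⁻⁴ s⁻¹.
Component geostrophic relations (x east, y north):
u_g = −(1/(fρ)) ∂P/∂y,  v_g = (1/(fρ)) ∂P/∂x
u_g = −(2.2×10⁻³)/(−1.25×10⁻⁴ × 1.23) = 14.3 m/s;  v_g = (2.7×10⁻³)/(−1.25×10⁻⁴ × 1.23) = −17.6 m/s
|V_g| = √(u_g² + v_g²) = 22.7 m/s

22.7 m/s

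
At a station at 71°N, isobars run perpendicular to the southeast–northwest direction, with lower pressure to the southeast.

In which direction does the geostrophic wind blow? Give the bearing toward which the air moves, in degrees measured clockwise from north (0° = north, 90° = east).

The pressure-gradient force points toward the southeast (bearing 135°).
Geostrophic balance: in the Northern Hemisphere the Coriolis force deflects motion to the right, so the geostrophic wind blows 90° to the right of the pressure-gradient force (low pressure on the left).
Rotating 135° by 90° clockwise gives 225° — the wind blows toward the southwest.

225°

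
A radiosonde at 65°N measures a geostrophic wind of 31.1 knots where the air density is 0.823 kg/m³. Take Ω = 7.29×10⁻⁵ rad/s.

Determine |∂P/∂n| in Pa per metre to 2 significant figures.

Coriolis parameter at 65°N:
f = 2Ω sin φ = 2 × 7.29×10⁻⁵ × sin 65° = 1.32×10⁻⁴ s⁻¹
Wind speed in SI: 31.1 knots = 16.0 m/s
Geostrophic balance rearranged: |∂P/∂n| = f ρ V_g
|∂P/∂n| = 1.32×10⁻⁴ × 0.823 × 16.0 = 1.74×10⁻³ Pa/m

1.7×10⁻³ Pa/m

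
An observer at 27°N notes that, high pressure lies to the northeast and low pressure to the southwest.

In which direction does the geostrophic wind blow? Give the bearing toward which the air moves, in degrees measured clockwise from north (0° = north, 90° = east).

315°

The pressure-gradient force points toward the southwest (bearing 225°).
Geostrophic balance: in the Northern Hemisphere the Coriolis force deflects motion to the right, so the geostrophic wind blows 90° to the right of the pressure-gradient force (low pressure on the left).
Rotating 225° by 90° clockwise gives 315° — the wind blows toward the northwest.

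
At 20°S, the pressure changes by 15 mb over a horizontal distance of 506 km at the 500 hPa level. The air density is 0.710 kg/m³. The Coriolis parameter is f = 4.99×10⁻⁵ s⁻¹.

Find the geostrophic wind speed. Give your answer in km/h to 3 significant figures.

301 km/h

Pressure gradient: |∂P/∂n| = 1500 Pa / 506000 m = 2.96×10⁻³ Pa/m
Geostrophic balance (pressure-gradient force = Coriolis force):
V_g = (1/(fρ)) |∂P/∂n| = 2.96×10⁻³ / (4.99×10⁻⁵ × 0.710) = 83.7 m/s
Converting: 83.7 m/s × 3.6 = 301 km/h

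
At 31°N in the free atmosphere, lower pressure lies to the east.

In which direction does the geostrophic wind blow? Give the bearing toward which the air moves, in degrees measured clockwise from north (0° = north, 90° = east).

180°

The pressure-gradient force points toward the east (bearing 090°).
Geostrophic balance: in the Northern Hemisphere the Coriolis force deflects motion to the right, so the geostrophic wind blows 90° to the right of the pressure-gradient force (low pressure on the left).
Rotating 090° by 90° clockwise gives 180° — the wind blows toward the south.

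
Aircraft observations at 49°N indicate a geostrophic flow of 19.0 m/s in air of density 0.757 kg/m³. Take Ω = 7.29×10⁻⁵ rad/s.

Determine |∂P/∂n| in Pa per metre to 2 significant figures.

Coriolis parameter at 49°N:
f = 2Ω sin φ = 2 × 7.29×10⁻⁵ × sin 49° = 1.10×10⁻⁴ s⁻¹
Geostrophic balance rearranged: |∂P/∂n| = f ρ V_g
|∂P/∂n| = 1.10×10⁻⁴ × 0.757 × 19.0 = 1.58×10⁻³ Pa/m

1.6×10⁻³ Pa/m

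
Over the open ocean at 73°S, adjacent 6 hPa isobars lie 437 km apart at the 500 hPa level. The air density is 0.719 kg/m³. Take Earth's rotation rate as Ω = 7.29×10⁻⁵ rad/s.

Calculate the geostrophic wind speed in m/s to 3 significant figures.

13.7 m/s

Coriolis parameter at 73°S:
f = 2Ω sin φ = 2 × 7.29×10⁻⁵ × sin 73° = 1.39×10⁻⁴ s⁻¹
Pressure gradient: |∂P/∂n| = 600 Pa / 437000 m = 1.37×10⁻³ Pa/m
Geostrophic balance (pressure-gradient force = Coriolis force):
V_g = (1/(fρ)) |∂P/∂n| = 1.37×10⁻³ / (1.39×10⁻⁴ × 0.719) = 13.7 m/s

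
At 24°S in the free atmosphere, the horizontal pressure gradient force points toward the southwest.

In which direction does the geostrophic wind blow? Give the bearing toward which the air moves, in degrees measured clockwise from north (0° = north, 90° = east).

135°

The pressure-gradient force points toward the southwest (bearing 225°).
Geostrophic balance: in the Southern Hemisphere the Coriolis force deflects motion to the left, so the geostrophic wind blows 90° to the left of the pressure-gradient force (low pressure on the right).
Rotating 225° by 90° counterclockwise gives 135° — the wind blows toward the southeast.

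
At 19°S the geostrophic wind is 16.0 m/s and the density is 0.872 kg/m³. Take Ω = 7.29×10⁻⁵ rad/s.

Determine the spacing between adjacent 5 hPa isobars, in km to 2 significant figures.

Coriolis parameter at 19°S:
f = 2Ω sin φ = 2 × 7.29×10⁻⁵ × sin 19° = 4.75×10⁻⁵ s⁻¹
Geostrophic balance rearranged: |∂P/∂n| = f ρ V_g
|∂P/∂n| = 4.75×10⁻⁵ × 0.872 × 16.0 = 6.62×10⁻⁴ Pa/m
Isobar spacing: Δn = ΔP/|∂P/∂n| = 500 Pa / 6.62×10⁻⁴ Pa/m = 754978 m ≈ 750 km

750 km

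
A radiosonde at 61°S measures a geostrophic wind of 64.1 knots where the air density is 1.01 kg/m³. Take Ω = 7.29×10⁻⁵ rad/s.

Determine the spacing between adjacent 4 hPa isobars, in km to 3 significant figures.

Coriolis parameter at 61°S:
f = 2Ω sin φ = 2 × 7.29×10⁻⁵ × sin 61° = 1.28×10⁻⁴ s⁻¹
Wind speed in SI: 64.1 knots = 33.0 m/s
Geostrophic balance rearranged: |∂P/∂n| = f ρ V_g
|∂P/∂n| = 1.28×10⁻⁴ × 1.01 × 33.0 = 4.25×10⁻³ Pa/m
Isobar spacing: Δn = ΔP/|∂P/∂n| = 400 Pa / 4.25×10⁻³ Pa/m = 94182 m ≈ 94.2 km

94.2 km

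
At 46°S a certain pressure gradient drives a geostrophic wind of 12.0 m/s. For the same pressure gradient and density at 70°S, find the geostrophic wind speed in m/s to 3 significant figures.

9.19 m/s

With the same pressure gradient and density, V_g ∝ 1/f ∝ 1/sin φ.
V₂ = V₁ · sin φ₁ / sin φ₂ = 12.0 × sin 46° / sin 70°
V₂ = 12.0 × 0.7193/0.9397 = 9.19 m/s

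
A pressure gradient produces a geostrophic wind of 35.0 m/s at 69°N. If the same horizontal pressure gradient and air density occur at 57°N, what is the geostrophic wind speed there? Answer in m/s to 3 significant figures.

With the same pressure gradient and density, V_g ∝ 1/f ∝ 1/sin φ.
V₂ = V₁ · sin φ₁ / sin φ₂ = 35.0 × sin 69° / sin 57°
V₂ = 35.0 × 0.9336/0.8387 = 39.0 m/s

39.0 m/s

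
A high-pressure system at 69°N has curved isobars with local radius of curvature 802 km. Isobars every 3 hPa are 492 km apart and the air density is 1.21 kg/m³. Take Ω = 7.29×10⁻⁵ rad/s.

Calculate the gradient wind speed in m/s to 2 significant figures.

3.8 m/s

Coriolis parameter at 69°N:
f = 2Ω sin φ = 2 × 7.29×10⁻⁵ × sin 69° = 1.36×10⁻⁴ s⁻¹
Pressure gradient: |∂P/∂n| = 300 Pa / 492000 m = 6.10×10⁻⁴ Pa/m
Geostrophic speed: V_g = |∂P/∂n|/(fρ) = 6.10×10⁻⁴/(1.36×10⁻⁴ × 1.21) = 3.70 m/s
Around a high, pressure-gradient force acts outward with centrifugal, so Coriolis balances both:
fV = (1/ρ)|∂P/∂n| + V²/R  →  V² − fR·V + fR·V_g = 0
With fR = 1.36×10⁻⁴ × 802×10³ m = 109 m/s:
V = [fR − √((fR)² − 4 fR V_g)]/2 = [109 − √(109² − 4×109×3.7)]/2 = 3.84 m/s
Supergeostrophic (V > V_g = 3.7 m/s), as expected around a high.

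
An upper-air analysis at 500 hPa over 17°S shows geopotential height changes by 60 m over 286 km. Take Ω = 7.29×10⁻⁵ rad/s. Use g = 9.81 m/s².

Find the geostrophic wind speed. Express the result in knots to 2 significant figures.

94 knots

Coriolis parameter at 17°S:
f = 2Ω sin φ = 2 × 7.29×10⁻⁵ × sin 17° = 4.26×10⁻⁵ s⁻¹
Height gradient: |∂Z/∂n| = 60 m / 286000 m = 2.10×10⁻⁴
On a pressure surface, geostrophic balance gives V_g = (g/f)|∂Z/∂n|:
V_g = 9.81 × 2.10×10⁻⁴ / 4.26×10⁻⁵ = 48.3 m/s
Converting: 48.3 m/s × 1.944 = 94 knots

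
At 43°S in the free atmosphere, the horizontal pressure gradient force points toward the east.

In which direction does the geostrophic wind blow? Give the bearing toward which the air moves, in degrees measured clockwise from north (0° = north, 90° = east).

000°

The pressure-gradient force points toward the east (bearing 090°).
Geostrophic balance: in the Southern Hemisphere the Coriolis force deflects motion to the left, so the geostrophic wind blows 90° to the left of the pressure-gradient force (low pressure on the right).
Rotating 090° by 90° counterclockwise gives 000° — the wind blows toward the north.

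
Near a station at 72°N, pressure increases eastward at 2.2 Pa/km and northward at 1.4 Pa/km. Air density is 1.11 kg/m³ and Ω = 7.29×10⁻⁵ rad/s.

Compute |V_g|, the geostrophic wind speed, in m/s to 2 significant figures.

Coriolis parameter at 72°N:
f = 2Ω sin φ = 2 × 7.29×10⁻⁵ × sin 72° = 1.39×10⁻⁴ s⁻¹
Component geostrophic relations (x east, y north):
u_g = −(1/(fρ)) ∂P/∂y,  v_g = (1/(fρ)) ∂P/∂x
u_g = −(1.4×10⁻³)/(1.39×10⁻⁴ × 1.11) = −9.10 m/s;  v_g = (2.2×10⁻³)/(1.39×10⁻⁴ × 1.11) = 14.3 m/s
|V_g| = √(u_g² + v_g²) = 16.9 m/s

17 m/s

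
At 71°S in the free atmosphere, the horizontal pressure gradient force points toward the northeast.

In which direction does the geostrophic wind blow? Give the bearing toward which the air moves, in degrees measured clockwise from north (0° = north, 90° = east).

The pressure-gradient force points toward the northeast (bearing 045°).
Geostrophic balance: in the Southern Hemisphere the Coriolis force deflects motion to the left, so the geostrophic wind blows 90° to the left of the pressure-gradient force (low pressure on the right).
Rotating 045° by 90° counterclockwise gives 315° — the wind blows toward the northwest.

315°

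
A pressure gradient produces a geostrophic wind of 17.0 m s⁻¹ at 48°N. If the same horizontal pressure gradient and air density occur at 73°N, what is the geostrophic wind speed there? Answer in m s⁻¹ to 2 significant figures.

13 m s⁻¹

With the same pressure gradient and density, V_g ∝ 1/f ∝ 1/sin φ.
V₂ = V₁ · sin φ₁ / sin φ₂ = 17.0 × sin 48° / sin 73°
V₂ = 17.0 × 0.7431/0.9563 = 13 m s⁻¹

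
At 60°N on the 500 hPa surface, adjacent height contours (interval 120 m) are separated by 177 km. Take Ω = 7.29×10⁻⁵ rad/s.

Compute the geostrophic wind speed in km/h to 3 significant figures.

Coriolis parameter at 60°N:
f = 2Ω sin φ = 2 × 7.29×10⁻⁵ × sin 60° = 1.26×10⁻⁴ s⁻¹
Height gradient: |∂Z/∂n| = 120 m / 177000 m = 6.78×10⁻⁴
On a pressure surface, geostrophic balance gives V_g = (g/f)|∂Z/∂n|:
V_g = 9.81 × 6.78×10⁻⁴ / 1.26×10⁻⁴ = 52.7 m/s
Converting: 52.7 m/s × 3.6 = 190 km/h

190 km/h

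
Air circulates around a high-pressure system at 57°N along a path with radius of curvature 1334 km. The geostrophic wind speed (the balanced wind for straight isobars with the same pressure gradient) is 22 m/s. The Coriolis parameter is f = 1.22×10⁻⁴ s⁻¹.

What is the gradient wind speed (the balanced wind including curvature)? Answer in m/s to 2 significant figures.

26 m/s

Around a high, pressure-gradient force acts outward with centrifugal, so Coriolis balances both:
fV = (1/ρ)|∂P/∂n| + V²/R  →  V² − fR·V + fR·V_g = 0
With fR = 1.22×10⁻⁴ × 1334×10³ m = 163 m/s:
V = [fR − √((fR)² − 4 fR V_g)]/2 = [163 − √(163² − 4×163×22)]/2 = 26.2 m/s
Supergeostrophic (V > V_g = 22 m/s), as expected around a high.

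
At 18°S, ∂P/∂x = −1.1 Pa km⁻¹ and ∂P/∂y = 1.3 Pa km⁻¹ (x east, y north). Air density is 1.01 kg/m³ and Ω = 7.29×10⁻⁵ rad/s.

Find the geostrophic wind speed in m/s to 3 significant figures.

Coriolis parameter at 18°S:
f = 2Ω sin φ = 2 × 7.29×10⁻⁵ × sin 18° = 4.51×10⁻⁵ s⁻¹
In the Southern Hemisphere f is negative: f = −4.51×10⁻⁵ s⁻¹.
Component geostrophic relations (x east, y north):
u_g = −(1/(fρ)) ∂P/∂y,  v_g = (1/(fρ)) ∂P/∂x
u_g = −(1.3×10⁻³)/(−4.51×10⁻⁵ × 1.01) = 28.6 m/s;  v_g = (−1.1×10⁻³)/(−4.51×10⁻⁵ × 1.01) = 24.2 m/s
|V_g| = √(u_g² + v_g²) = 37.4 m/s

37.4 m/s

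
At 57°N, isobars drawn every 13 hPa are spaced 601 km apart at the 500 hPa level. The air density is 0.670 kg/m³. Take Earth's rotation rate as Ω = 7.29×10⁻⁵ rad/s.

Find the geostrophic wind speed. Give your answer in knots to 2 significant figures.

51 knots

Coriolis parameter at 57°N:
f = 2Ω sin φ = 2 × 7.29×10⁻⁵ × sin 57° = 1.22×10⁻⁴ s⁻¹
Pressure gradient: |∂P/∂n| = 1300 Pa / 601000 m = 2.16×10⁻³ Pa/m
Geostrophic balance (pressure-gradient force = Coriolis force):
V_g = (1/(fρ)) |∂P/∂n| = 2.16×10⁻³ / (1.22×10⁻⁴ × 0.670) = 26.4 m/s
Converting: 26.4 m/s × 1.944 = 51 knots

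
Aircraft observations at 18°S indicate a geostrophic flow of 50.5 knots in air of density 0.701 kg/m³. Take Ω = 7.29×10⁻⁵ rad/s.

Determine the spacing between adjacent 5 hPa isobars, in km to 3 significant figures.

609 km

Coriolis parameter at 18°S:
f = 2Ω sin φ = 2 × 7.29×10⁻⁵ × sin 18° = 4.51×10⁻⁵ s⁻¹
Wind speed in SI: 50.5 knots = 26.0 m/s
Geostrophic balance rearranged: |∂P/∂n| = f ρ V_g
|∂P/∂n| = 4.51×10⁻⁵ × 0.701 × 26.0 = 8.21×10⁻⁴ Pa/m
Isobar spacing: Δn = ΔP/|∂P/∂n| = 500 Pa / 8.21×10⁻⁴ Pa/m = 609372 m ≈ 609 km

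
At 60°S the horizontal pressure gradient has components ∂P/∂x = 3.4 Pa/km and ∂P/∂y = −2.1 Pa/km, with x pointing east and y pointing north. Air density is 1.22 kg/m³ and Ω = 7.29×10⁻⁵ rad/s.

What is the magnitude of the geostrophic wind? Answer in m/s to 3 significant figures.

25.9 m/s

Coriolis parameter at 60°S:
f = 2Ω sin φ = 2 × 7.29×10⁻⁵ × sin 60° = 1.26×10⁻⁴ s⁻¹
In the Southern Hemisphere f is negative: f = −1.26×10⁻⁴ s⁻¹.
Component geostrophic relations (x east, y north):
u_g = −(1/(fρ)) ∂P/∂y,  v_g = (1/(fρ)) ∂P/∂x
u_g = −(−2.1×10⁻³)/(−1.26×10⁻⁴ × 1.22) = −13.6 m/s;  v_g = (3.4×10⁻³)/(−1.26×10⁻⁴ × 1.22) = −22.1 m/s
|V_g| = √(u_g² + v_g²) = 25.9 m/s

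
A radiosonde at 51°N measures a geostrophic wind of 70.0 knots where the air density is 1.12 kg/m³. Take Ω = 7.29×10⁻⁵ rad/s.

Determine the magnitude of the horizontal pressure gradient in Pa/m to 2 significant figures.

Coriolis parameter at 51°N:
f = 2Ω sin φ = 2 × 7.29×10⁻⁵ × sin 51° = 1.13×10⁻⁴ s⁻¹
Wind speed in SI: 70.0 knots = 36.0 m/s
Geostrophic balance rearranged: |∂P/∂n| = f ρ V_g
|∂P/∂n| = 1.13×10⁻⁴ × 1.12 × 36.0 = 4.57×10⁻³ Pa/m

4.6×10⁻³ Pa/m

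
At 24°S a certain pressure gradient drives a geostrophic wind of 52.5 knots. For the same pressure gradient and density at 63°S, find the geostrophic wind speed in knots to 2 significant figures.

24 knots

With the same pressure gradient and density, V_g ∝ 1/f ∝ 1/sin φ.
V₂ = V₁ · sin φ₁ / sin φ₂ = 52.5 × sin 24° / sin 63°
V₂ = 52.5 × 0.4067/0.8910 = 24 knots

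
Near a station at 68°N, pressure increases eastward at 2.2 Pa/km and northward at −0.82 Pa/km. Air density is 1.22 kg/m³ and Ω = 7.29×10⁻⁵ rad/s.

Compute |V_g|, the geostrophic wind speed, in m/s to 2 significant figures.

14 m/s

Coriolis parameter at 68°N:
f = 2Ω sin φ = 2 × 7.29×10⁻⁵ × sin 68° = 1.35×10⁻⁴ s⁻¹
Component geostrophic relations (x east, y north):
u_g = −(1/(fρ)) ∂P/∂y,  v_g = (1/(fρ)) ∂P/∂x
u_g = −(−0.82×10⁻³)/(1.35×10⁻⁴ × 1.22) = 4.97 m/s;  v_g = (2.2×10⁻³)/(1.35×10⁻⁴ × 1.22) = 13.3 m/s
|V_g| = √(u_g² + v_g²) = 14.2 m/s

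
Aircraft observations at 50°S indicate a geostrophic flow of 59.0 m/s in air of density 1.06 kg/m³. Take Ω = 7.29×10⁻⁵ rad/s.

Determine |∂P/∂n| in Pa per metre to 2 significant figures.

Coriolis parameter at 50°S:
f = 2Ω sin φ = 2 × 7.29×10⁻⁵ × sin 50° = 1.12×10⁻⁴ s⁻¹
Geostrophic balance rearranged: |∂P/∂n| = f ρ V_g
|∂P/∂n| = 1.12×10⁻⁴ × 1.06 × 59.0 = 6.99×10⁻³ Pa/m

7.0×10⁻³ Pa/m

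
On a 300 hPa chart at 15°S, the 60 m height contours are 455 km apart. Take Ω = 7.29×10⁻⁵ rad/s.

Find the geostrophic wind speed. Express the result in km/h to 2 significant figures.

Coriolis parameter at 15°S:
f = 2Ω sin φ = 2 × 7.29×10⁻⁵ × sin 15° = 3.77×10⁻⁵ s⁻¹
Height gradient: |∂Z/∂n| = 60 m / 455000 m = 1.32×10⁻⁴
On a pressure surface, geostrophic balance gives V_g = (g/f)|∂Z/∂n|:
V_g = 9.81 × 1.32×10⁻⁴ / 3.77×10⁻⁵ = 34.3 m/s
Converting: 34.3 m/s × 3.6 = 120 km/h

120 km/h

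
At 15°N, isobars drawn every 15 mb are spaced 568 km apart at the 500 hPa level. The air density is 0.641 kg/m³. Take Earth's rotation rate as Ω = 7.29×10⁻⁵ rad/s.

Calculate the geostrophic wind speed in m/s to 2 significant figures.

Coriolis parameter at 15°N:
f = 2Ω sin φ = 2 × 7.29×10⁻⁵ × sin 15° = 3.77×10⁻⁵ s⁻¹
Pressure gradient: |∂P/∂n| = 1500 Pa / 568000 m = 2.64×10⁻³ Pa/m
Geostrophic balance (pressure-gradient force = Coriolis force):
V_g = (1/(fρ)) |∂P/∂n| = 2.64×10⁻³ / (3.77×10⁻⁵ × 0.641) = 109 m/s

110 m/s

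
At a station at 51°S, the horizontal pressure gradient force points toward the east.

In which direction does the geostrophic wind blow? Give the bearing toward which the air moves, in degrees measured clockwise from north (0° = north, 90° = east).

The pressure-gradient force points toward the east (bearing 090°).
Geostrophic balance: in the Southern Hemisphere the Coriolis force deflects motion to the left, so the geostrophic wind blows 90° to the left of the pressure-gradient force (low pressure on the right).
Rotating 090° by 90° counterclockwise gives 000° — the wind blows toward the north.

000°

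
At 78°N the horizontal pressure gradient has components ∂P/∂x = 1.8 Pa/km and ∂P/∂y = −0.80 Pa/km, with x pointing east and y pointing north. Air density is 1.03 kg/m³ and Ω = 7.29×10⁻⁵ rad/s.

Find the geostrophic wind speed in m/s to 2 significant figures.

13 m/s

Coriolis parameter at 78°N:
f = 2Ω sin φ = 2 × 7.29×10⁻⁵ × sin 78° = 1.43×10⁻⁴ s⁻¹
Component geostrophic relations (x east, y north):
u_g = −(1/(fρ)) ∂P/∂y,  v_g = (1/(fρ)) ∂P/∂x
u_g = −(−0.80×10⁻³)/(1.43×10⁻⁴ × 1.03) = 5.45 m/s;  v_g = (1.8×10⁻³)/(1.43×10⁻⁴ × 1.03) = 12.3 m/s
|V_g| = √(u_g² + v_g²) = 13.4 m/s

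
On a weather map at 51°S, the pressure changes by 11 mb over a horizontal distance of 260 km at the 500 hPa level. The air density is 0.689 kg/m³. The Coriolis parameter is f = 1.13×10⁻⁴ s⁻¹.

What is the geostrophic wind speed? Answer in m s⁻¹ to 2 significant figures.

54 m s⁻¹

Pressure gradient: |∂P/∂n| = 1100 Pa / 260000 m = 4.23×10⁻³ Pa/m
Geostrophic balance (pressure-gradient force = Coriolis force):
V_g = (1/(fρ)) |∂P/∂n| = 4.23×10⁻³ / (1.13×10⁻⁴ × 0.689) = 54.3 m/s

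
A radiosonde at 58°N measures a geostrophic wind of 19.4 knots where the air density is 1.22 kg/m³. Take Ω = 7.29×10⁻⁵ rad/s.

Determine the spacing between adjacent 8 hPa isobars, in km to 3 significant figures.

531 km

Coriolis parameter at 58°N:
f = 2Ω sin φ = 2 × 7.29×10⁻⁵ × sin 58° = 1.24×10⁻⁴ s⁻¹
Wind speed in SI: 19.4 knots = 9.98 m/s
Geostrophic balance rearranged: |∂P/∂n| = f ρ V_g
|∂P/∂n| = 1.24×10⁻⁴ × 1.22 × 9.98 = 1.51×10⁻³ Pa/m
Isobar spacing: Δn = ΔP/|∂P/∂n| = 800 Pa / 1.51×10⁻³ Pa/m = 531389 m ≈ 531 km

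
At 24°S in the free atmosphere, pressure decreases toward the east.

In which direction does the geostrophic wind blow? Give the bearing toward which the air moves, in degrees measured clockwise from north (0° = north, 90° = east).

The pressure-gradient force points toward the east (bearing 090°).
Geostrophic balance: in the Southern Hemisphere the Coriolis force deflects motion to the left, so the geostrophic wind blows 90° to the left of the pressure-gradient force (low pressure on the right).
Rotating 090° by 90° counterclockwise gives 000° — the wind blows toward the north.

000°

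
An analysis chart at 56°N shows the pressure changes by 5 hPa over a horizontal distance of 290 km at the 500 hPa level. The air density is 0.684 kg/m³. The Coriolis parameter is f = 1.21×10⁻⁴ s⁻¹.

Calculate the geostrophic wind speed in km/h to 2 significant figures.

Pressure gradient: |∂P/∂n| = 500 Pa / 290000 m = 1.72×10⁻³ Pa/m
Geostrophic balance (pressure-gradient force = Coriolis force):
V_g = (1/(fρ)) |∂P/∂n| = 1.72×10⁻³ / (1.21×10⁻⁴ × 0.684) = 20.8 m/s
Converting: 20.8 m/s × 3.6 = 75 km/h

75 km/h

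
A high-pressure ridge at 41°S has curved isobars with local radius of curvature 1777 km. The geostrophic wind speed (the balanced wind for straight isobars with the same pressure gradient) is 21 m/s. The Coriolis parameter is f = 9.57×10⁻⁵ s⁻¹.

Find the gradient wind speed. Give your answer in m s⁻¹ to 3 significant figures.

24.5 m s⁻¹

Around a high, pressure-gradient force acts outward with centrifugal, so Coriolis balances both:
fV = (1/ρ)|∂P/∂n| + V²/R  →  V² − fR·V + fR·V_g = 0
With fR = 9.57×10⁻⁵ × 1777×10³ m = 170 m/s:
V = [fR − √((fR)² − 4 fR V_g)]/2 = [170 − √(170² − 4×170×21)]/2 = 24.5 m/s
Supergeostrophic (V > V_g = 21 m/s), as expected around a high.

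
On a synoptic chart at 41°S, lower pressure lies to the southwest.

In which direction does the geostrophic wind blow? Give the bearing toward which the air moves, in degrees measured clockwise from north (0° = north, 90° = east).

The pressure-gradient force points toward the southwest (bearing 225°).
Geostrophic balance: in the Southern Hemisphere the Coriolis force deflects motion to the left, so the geostrophic wind blows 90° to the left of the pressure-gradient force (low pressure on the right).
Rotating 225° by 90° counterclockwise gives 135° — the wind blows toward the southeast.

135°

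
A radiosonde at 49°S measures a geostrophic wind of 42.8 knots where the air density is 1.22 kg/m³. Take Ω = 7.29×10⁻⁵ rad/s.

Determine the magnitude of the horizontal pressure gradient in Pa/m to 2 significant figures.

3.0×10⁻³ Pa/m

Coriolis parameter at 49°S:
f = 2Ω sin φ = 2 × 7.29×10⁻⁵ × sin 49° = 1.10×10⁻⁴ s⁻¹
Wind speed in SI: 42.8 knots = 22.0 m/s
Geostrophic balance rearranged: |∂P/∂n| = f ρ V_g
|∂P/∂n| = 1.10×10⁻⁴ × 1.22 × 22.0 = 2.96×10⁻³ Pa/m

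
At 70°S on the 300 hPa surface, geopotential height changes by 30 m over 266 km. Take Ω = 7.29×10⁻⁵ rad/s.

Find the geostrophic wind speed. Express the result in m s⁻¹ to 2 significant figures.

Coriolis parameter at 70°S:
f = 2Ω sin φ = 2 × 7.29×10⁻⁵ × sin 70° = 1.37×10⁻⁴ s⁻¹
Height gradient: |∂Z/∂n| = 30 m / 266000 m = 1.13×10⁻⁴
On a pressure surface, geostrophic balance gives V_g = (g/f)|∂Z/∂n|:
V_g = 9.81 × 1.13×10⁻⁴ / 1.37×10⁻⁴ = 8.08 m/s

8.1 m s⁻¹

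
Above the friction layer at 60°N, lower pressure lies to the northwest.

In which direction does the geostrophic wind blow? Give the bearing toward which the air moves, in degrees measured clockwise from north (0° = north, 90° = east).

045°

The pressure-gradient force points toward the northwest (bearing 315°).
Geostrophic balance: in the Northern Hemisphere the Coriolis force deflects motion to the right, so the geostrophic wind blows 90° to the right of the pressure-gradient force (low pressure on the left).
Rotating 315° by 90° clockwise gives 045° — the wind blows toward the northeast.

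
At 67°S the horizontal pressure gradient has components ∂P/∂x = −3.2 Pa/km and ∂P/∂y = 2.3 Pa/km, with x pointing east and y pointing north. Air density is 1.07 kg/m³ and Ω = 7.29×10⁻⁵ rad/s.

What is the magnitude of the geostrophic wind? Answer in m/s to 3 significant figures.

Coriolis parameter at 67°S:
f = 2Ω sin φ = 2 × 7.29×10⁻⁵ × sin 67° = 1.34×10⁻⁴ s⁻¹
In the Southern Hemisphere f is negative: f = −1.34×10⁻⁴ s⁻¹.
Component geostrophic relations (x east, y north):
u_g = −(1/(fρ)) ∂P/∂y,  v_g = (1/(fρ)) ∂P/∂x
u_g = −(2.3×10⁻³)/(−1.34×10⁻⁴ × 1.07) = 16.0 m/s;  v_g = (−3.2×10⁻³)/(−1.34×10⁻⁴ × 1.07) = 22.3 m/s
|V_g| = √(u_g² + v_g²) = 27.4 m/s

27.4 m/s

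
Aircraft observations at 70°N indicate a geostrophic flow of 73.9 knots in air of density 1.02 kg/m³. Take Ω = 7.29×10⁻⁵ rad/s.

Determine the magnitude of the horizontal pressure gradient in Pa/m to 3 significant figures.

5.31×10⁻³ Pa/m

Coriolis parameter at 70°N:
f = 2Ω sin φ = 2 × 7.29×10⁻⁵ × sin 70° = 1.37×10⁻⁴ s⁻¹
Wind speed in SI: 73.9 knots = 38.0 m/s
Geostrophic balance rearranged: |∂P/∂n| = f ρ V_g
|∂P/∂n| = 1.37×10⁻⁴ × 1.02 × 38.0 = 5.31×10⁻³ Pa/m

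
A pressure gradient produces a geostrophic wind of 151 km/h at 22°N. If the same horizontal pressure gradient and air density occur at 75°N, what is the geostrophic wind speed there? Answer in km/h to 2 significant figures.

59 km/h

With the same pressure gradient and density, V_g ∝ 1/f ∝ 1/sin φ.
V₂ = V₁ · sin φ₁ / sin φ₂ = 151 × sin 22° / sin 75°
V₂ = 151 × 0.3746/0.9659 = 59 km/h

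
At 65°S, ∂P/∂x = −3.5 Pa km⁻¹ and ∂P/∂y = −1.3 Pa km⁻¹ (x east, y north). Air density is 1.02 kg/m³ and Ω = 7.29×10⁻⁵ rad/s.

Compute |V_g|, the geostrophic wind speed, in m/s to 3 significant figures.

27.7 m/s

Coriolis parameter at 65°S:
f = 2Ω sin φ = 2 × 7.29×10⁻⁵ × sin 65° = 1.32×10⁻⁴ s⁻¹
In the Southern Hemisphere f is negative: f = −1.32×10⁻⁴ s⁻¹.
Component geostrophic relations (x east, y north):
u_g = −(1/(fρ)) ∂P/∂y,  v_g = (1/(fρ)) ∂P/∂x
u_g = −(−1.3×10⁻³)/(−1.32×10⁻⁴ × 1.02) = −9.65 m/s;  v_g = (−3.5×10⁻³)/(−1.32×10⁻⁴ × 1.02) = 26.0 m/s
|V_g| = √(u_g² + v_g²) = 27.7 m/s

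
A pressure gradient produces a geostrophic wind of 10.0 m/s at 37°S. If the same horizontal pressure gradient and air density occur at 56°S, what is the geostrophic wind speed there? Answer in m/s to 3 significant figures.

7.26 m/s

With the same pressure gradient and density, V_g ∝ 1/f ∝ 1/sin φ.
V₂ = V₁ · sin φ₁ / sin φ₂ = 10.0 × sin 37° / sin 56°
V₂ = 10.0 × 0.6018/0.8290 = 7.26 m/s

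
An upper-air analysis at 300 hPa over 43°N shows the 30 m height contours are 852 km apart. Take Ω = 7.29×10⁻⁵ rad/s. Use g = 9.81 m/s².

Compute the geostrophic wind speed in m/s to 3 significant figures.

3.47 m/s

Coriolis parameter at 43°N:
f = 2Ω sin φ = 2 × 7.29×10⁻⁵ × sin 43° = 9.94×10⁻⁵ s⁻¹
Height gradient: |∂Z/∂n| = 30 m / 852000 m = 3.52×10⁻⁵
On a pressure surface, geostrophic balance gives V_g = (g/f)|∂Z/∂n|:
V_g = 9.81 × 3.52×10⁻⁵ / 9.94×10⁻⁵ = 3.47 m/s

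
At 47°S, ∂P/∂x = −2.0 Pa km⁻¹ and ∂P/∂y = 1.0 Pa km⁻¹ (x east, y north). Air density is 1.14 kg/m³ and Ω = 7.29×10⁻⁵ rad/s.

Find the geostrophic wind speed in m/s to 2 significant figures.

Coriolis parameter at 47°S:
f = 2Ω sin φ = 2 × 7.29×10⁻⁵ × sin 47° = 1.07×10⁻⁴ s⁻¹
In the Southern Hemisphere f is negative: f = −1.07×10⁻⁴ s⁻¹.
Component geostrophic relations (x east, y north):
u_g = −(1/(fρ)) ∂P/∂y,  v_g = (1/(fρ)) ∂P/∂x
u_g = −(1.0×10⁻³)/(−1.07×10⁻⁴ × 1.14) = 8.23 m/s;  v_g = (−2.0×10⁻³)/(−1.07×10⁻⁴ × 1.14) = 16.5 m/s
|V_g| = √(u_g² + v_g²) = 18.4 m/s

18 m/s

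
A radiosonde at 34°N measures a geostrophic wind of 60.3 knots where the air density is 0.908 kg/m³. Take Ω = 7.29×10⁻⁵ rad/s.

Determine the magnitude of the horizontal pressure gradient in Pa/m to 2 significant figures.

2.3×10⁻³ Pa/m

Coriolis parameter at 34°N:
f = 2Ω sin φ = 2 × 7.29×10⁻⁵ × sin 34° = 8.15×10⁻⁵ s⁻¹
Wind speed in SI: 60.3 knots = 31.0 m/s
Geostrophic balance rearranged: |∂P/∂n| = f ρ V_g
|∂P/∂n| = 8.15×10⁻⁵ × 0.908 × 31.0 = 2.30×10⁻³ Pa/m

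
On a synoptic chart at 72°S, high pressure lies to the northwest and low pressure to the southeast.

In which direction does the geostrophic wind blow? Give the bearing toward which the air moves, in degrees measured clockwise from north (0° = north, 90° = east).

The pressure-gradient force points toward the southeast (bearing 135°).
Geostrophic balance: in the Southern Hemisphere the Coriolis force deflects motion to the left, so the geostrophic wind blows 90° to the left of the pressure-gradient force (low pressure on the right).
Rotating 135° by 90° counterclockwise gives 045° — the wind blows toward the northeast.

045°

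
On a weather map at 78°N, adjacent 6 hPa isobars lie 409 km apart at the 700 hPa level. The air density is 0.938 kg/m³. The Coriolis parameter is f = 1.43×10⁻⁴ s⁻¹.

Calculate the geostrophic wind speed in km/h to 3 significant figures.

Pressure gradient: |∂P/∂n| = 600 Pa / 409000 m = 1.47×10⁻³ Pa/m
Geostrophic balance (pressure-gradient force = Coriolis force):
V_g = (1/(fρ)) |∂P/∂n| = 1.47×10⁻³ / (1.43×10⁻⁴ × 0.938) = 10.9 m/s
Converting: 10.9 m/s × 3.6 = 39.4 km/h

39.4 km/h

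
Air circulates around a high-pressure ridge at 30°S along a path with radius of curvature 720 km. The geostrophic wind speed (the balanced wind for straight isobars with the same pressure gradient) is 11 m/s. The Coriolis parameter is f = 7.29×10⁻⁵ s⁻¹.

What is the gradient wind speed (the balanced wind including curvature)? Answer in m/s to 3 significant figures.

Around a high, pressure-gradient force acts outward with centrifugal, so Coriolis balances both:
fV = (1/ρ)|∂P/∂n| + V²/R  →  V² − fR·V + fR·V_g = 0
With fR = 7.29×10⁻⁵ × 720×10³ m = 52.5 m/s:
V = [fR − √((fR)² − 4 fR V_g)]/2 = [52.5 − √(52.5² − 4×52.5×11)]/2 = 15.7 m/s
Supergeostrophic (V > V_g = 11 m/s), as expected around a high.

15.7 m/s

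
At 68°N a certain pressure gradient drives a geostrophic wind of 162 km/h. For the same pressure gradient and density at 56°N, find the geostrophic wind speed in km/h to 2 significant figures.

180 km/h

With the same pressure gradient and density, V_g ∝ 1/f ∝ 1/sin φ.
V₂ = V₁ · sin φ₁ / sin φ₂ = 162 × sin 68° / sin 56°
V₂ = 162 × 0.9272/0.8290 = 180 km/h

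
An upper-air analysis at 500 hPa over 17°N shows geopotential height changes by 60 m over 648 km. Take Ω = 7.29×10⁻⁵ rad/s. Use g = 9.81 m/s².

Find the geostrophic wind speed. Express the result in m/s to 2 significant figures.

Coriolis parameter at 17°N:
f = 2Ω sin φ = 2 × 7.29×10⁻⁵ × sin 17° = 4.26×10⁻⁵ s⁻¹
Height gradient: |∂Z/∂n| = 60 m / 648000 m = 9.26×10⁻⁵
On a pressure surface, geostrophic balance gives V_g = (g/f)|∂Z/∂n|:
V_g = 9.81 × 9.26×10⁻⁵ / 4.26×10⁻⁵ = 21.3 m/s

21 m/s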